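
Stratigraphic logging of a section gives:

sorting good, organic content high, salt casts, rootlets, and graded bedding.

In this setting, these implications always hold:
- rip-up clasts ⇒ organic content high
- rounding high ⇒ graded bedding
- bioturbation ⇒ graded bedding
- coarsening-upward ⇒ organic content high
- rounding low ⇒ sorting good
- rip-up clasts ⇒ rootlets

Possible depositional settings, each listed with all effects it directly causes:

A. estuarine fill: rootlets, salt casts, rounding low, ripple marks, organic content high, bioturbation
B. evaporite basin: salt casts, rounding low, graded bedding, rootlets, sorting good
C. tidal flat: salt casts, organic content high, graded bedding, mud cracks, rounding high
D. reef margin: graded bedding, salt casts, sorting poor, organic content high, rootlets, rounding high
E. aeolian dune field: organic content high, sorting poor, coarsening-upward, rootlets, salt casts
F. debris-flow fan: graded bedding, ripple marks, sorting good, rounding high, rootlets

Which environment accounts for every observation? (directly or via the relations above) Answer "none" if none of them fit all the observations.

Per-candidate check:
(A) estuarine fill — sorting good yes (via rounding low → sorting good); organic content high yes; salt casts yes; rootlets yes; graded bedding yes (via bioturbation → graded bedding)
(B) evaporite basin — does not account for organic content high
(C) tidal flat — does not account for sorting good, rootlets
(D) reef margin — sorting good NO; organic content high yes; salt casts yes; rootlets yes; graded bedding yes
(E) aeolian dune field — sorting good NO; organic content high yes; salt casts yes; rootlets yes; graded bedding NO
(F) debris-flow fan — does not account for organic content high, salt casts
(A) is the only candidate with no mismatches.

A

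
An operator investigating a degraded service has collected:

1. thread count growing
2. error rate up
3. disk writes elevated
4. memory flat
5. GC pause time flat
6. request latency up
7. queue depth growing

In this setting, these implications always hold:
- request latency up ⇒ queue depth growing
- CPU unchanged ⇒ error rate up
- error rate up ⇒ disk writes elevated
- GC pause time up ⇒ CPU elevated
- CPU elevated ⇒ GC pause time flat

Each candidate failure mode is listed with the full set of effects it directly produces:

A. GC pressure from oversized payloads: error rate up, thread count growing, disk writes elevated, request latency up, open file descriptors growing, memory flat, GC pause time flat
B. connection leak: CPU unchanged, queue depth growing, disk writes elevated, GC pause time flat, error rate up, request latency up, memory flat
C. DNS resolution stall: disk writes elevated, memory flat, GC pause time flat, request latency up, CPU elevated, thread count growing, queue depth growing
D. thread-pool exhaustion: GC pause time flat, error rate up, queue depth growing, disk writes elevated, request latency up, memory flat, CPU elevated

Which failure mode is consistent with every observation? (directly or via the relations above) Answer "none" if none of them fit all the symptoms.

A

For each candidate, compare predicted effects to what was observed:
(A) GC pressure from oversized payloads — thread count growing +; error rate up +; disk writes elevated +; memory flat +; GC pause time flat +; request latency up +; queue depth growing + (by request latency up → queue depth growing)
(B) connection leak — thread count growing -; error rate up +; disk writes elevated +; memory flat +; GC pause time flat +; request latency up +; queue depth growing +
(C) DNS resolution stall — thread count growing +; error rate up -; disk writes elevated +; memory flat +; GC pause time flat +; request latency up +; queue depth growing +
(D) thread-pool exhaustion — thread count growing -; error rate up +; disk writes elevated +; memory flat +; GC pause time flat +; request latency up +; queue depth growing +
(A) is the only candidate with no mismatches.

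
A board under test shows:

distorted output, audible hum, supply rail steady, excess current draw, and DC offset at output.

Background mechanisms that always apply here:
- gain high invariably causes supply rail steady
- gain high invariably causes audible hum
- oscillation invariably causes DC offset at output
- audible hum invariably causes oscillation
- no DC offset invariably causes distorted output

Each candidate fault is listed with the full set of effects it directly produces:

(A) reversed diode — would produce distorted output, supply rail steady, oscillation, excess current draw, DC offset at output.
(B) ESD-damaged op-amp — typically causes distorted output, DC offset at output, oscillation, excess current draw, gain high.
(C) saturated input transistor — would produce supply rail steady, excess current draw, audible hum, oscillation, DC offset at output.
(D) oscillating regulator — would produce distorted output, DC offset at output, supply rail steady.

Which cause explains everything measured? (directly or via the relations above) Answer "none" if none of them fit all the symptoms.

B

Checking each candidate against the observations:
(A) reversed diode — does not account for audible hum
(B) ESD-damaged op-amp — distorted output ✓; audible hum ✓ (by gain high → audible hum); supply rail steady ✓ (by gain high → supply rail steady); excess current draw ✓; DC offset at output ✓
(C) saturated input transistor — distorted output ✗; audible hum ✓; supply rail steady ✓; excess current draw ✓; DC offset at output ✓
(D) oscillating regulator — distorted output ✓; audible hum ✗; supply rail steady ✓; excess current draw ✗; DC offset at output ✓
Only (B) is consistent with every observation.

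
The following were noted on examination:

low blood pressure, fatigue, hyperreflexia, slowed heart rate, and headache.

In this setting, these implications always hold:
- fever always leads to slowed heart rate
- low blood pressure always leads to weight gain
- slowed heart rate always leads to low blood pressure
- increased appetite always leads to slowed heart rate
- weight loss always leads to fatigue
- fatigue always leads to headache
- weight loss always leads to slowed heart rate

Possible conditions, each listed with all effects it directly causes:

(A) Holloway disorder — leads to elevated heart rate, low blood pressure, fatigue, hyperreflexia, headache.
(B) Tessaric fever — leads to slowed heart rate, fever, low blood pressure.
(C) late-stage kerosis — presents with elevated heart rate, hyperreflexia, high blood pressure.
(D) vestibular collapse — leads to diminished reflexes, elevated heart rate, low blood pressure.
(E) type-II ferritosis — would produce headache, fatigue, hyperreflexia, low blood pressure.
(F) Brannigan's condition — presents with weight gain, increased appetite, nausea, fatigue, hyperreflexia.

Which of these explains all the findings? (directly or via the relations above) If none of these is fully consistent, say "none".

F

Per-candidate check:
(A) Holloway disorder — fails on slowed heart rate (predicts elevated heart rate, not slowed heart rate)
(B) Tessaric fever — low blood pressure yes; fatigue NO; hyperreflexia NO; slowed heart rate yes; headache NO
(C) late-stage kerosis — low blood pressure NO; fatigue NO; hyperreflexia yes; slowed heart rate NO; headache NO
(D) vestibular collapse — low blood pressure yes; fatigue NO; hyperreflexia NO; slowed heart rate NO; headache NO
(E) type-II ferritosis — does not account for slowed heart rate
(F) Brannigan's condition — accounts for every observation (low blood pressure through increased appetite → slowed heart rate → low blood pressure)
(F) alone accounts for all the evidence.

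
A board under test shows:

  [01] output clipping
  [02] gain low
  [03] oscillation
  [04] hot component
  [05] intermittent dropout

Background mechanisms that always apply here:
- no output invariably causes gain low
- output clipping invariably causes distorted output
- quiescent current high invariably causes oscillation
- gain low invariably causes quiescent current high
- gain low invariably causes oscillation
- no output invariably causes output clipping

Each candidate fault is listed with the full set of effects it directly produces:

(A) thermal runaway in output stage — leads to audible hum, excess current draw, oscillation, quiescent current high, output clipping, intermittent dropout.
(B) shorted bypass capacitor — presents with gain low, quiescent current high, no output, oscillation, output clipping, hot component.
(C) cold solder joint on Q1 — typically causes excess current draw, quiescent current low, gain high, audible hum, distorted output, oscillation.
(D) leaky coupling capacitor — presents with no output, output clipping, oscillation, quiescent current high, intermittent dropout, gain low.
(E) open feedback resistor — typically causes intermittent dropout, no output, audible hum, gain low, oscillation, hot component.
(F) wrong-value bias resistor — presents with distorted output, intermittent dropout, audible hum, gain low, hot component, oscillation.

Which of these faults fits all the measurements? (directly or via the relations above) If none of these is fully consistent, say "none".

E

Checking each candidate against the observations:
(A) thermal runaway in output stage — output clipping yes; gain low NO; oscillation yes; hot component NO; intermittent dropout yes
(B) shorted bypass capacitor — does not account for intermittent dropout
(C) cold solder joint on Q1 — output clipping NO; gain low NO; oscillation yes; hot component NO; intermittent dropout NO
(D) leaky coupling capacitor — output clipping yes; gain low yes; oscillation yes; hot component NO; intermittent dropout yes
(E) open feedback resistor — accounts for every observation (output clipping by no output → output clipping)
(F) wrong-value bias resistor — output clipping NO; gain low yes; oscillation yes; hot component yes; intermittent dropout yes
(E) is the only candidate with no mismatches.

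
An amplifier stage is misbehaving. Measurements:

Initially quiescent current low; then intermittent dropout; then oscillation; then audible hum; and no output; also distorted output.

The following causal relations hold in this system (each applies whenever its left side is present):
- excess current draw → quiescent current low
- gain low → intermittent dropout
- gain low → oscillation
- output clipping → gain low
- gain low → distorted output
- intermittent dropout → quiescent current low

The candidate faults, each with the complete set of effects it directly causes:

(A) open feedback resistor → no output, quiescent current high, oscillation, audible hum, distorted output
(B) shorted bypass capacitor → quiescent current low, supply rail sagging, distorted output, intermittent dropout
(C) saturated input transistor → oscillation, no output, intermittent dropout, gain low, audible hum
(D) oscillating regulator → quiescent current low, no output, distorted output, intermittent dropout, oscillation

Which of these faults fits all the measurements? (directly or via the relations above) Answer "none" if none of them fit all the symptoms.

C

Testing each hypothesis:
(A) open feedback resistor — fails on quiescent current low, intermittent dropout (predicts quiescent current high, not quiescent current low)
(B) shorted bypass capacitor — does not account for oscillation, audible hum, no output
(C) saturated input transistor — accounts for every observation (quiescent current low through intermittent dropout → quiescent current low)
(D) oscillating regulator — quiescent current low ✓; intermittent dropout ✓; oscillation ✓; audible hum ✗; no output ✓; distorted output ✓
Only (C) is consistent with every observation.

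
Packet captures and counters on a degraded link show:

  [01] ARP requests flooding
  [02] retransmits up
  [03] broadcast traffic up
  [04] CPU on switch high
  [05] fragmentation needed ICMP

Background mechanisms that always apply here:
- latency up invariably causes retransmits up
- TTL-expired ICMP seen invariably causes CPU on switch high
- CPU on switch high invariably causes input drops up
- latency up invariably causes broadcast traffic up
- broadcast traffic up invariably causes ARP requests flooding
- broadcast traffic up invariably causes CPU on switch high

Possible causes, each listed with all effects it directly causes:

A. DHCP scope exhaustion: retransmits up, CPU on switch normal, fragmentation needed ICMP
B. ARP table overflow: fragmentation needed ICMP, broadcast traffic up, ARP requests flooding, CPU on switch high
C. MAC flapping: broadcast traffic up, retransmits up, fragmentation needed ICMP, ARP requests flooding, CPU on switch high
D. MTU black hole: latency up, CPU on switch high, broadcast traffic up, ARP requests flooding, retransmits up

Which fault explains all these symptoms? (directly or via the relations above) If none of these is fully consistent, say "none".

C

Per-candidate check:
(A) DHCP scope exhaustion — ARP requests flooding ✗; retransmits up ✓; broadcast traffic up ✗; CPU on switch high ✗; fragmentation needed ICMP ✓
(B) ARP table overflow — does not account for retransmits up
(C) MAC flapping — accounts for every observation
(D) MTU black hole — ARP requests flooding ✓; retransmits up ✓; broadcast traffic up ✓; CPU on switch high ✓; fragmentation needed ICMP ✗
Only (C) is consistent with every observation.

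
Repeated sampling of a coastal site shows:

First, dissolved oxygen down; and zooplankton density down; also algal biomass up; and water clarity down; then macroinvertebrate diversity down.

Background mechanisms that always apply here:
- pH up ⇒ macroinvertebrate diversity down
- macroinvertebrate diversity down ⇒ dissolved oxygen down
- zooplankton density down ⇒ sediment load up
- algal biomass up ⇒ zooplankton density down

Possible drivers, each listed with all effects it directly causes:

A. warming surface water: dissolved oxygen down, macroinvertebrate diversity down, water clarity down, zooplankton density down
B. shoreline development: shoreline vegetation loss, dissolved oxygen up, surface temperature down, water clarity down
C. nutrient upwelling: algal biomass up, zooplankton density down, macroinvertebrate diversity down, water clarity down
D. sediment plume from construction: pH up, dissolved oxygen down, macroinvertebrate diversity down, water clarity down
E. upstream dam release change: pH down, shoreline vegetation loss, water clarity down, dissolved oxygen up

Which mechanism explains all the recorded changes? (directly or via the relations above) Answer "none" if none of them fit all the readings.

C

Checking each candidate against the observations:
(A) warming surface water — does not account for algal biomass up
(B) shoreline development — fails on dissolved oxygen down, zooplankton density down, algal biomass up, macroinvertebrate diversity down (predicts dissolved oxygen up, not dissolved oxygen down)
(C) nutrient upwelling — dissolved oxygen down match (via macroinvertebrate diversity down → dissolved oxygen down); zooplankton density down match; algal biomass up match; water clarity down match; macroinvertebrate diversity down match
(D) sediment plume from construction — does not account for zooplankton density down, algal biomass up
(E) upstream dam release change — fails on dissolved oxygen down, zooplankton density down, algal biomass up, macroinvertebrate diversity down (predicts dissolved oxygen up, not dissolved oxygen down)
(C) alone accounts for all the evidence.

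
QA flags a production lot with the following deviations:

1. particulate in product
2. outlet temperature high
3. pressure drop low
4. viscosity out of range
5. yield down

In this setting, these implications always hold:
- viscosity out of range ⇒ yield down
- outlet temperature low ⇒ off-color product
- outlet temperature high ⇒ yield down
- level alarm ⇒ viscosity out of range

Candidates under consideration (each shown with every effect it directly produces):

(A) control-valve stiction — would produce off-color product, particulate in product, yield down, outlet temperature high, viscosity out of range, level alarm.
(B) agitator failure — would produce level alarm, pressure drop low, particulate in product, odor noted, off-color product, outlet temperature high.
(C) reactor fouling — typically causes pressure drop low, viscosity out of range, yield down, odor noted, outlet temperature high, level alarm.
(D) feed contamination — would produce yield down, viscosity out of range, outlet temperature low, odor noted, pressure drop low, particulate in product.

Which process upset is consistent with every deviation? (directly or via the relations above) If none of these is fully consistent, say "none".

Per-candidate check:
(A) control-valve stiction — does not account for pressure drop low
(B) agitator failure — accounts for every observation (viscosity out of range through level alarm → viscosity out of range)
(C) reactor fouling — particulate in product NO; outlet temperature high yes; pressure drop low yes; viscosity out of range yes; yield down yes
(D) feed contamination — fails on outlet temperature high (predicts outlet temperature low, not outlet temperature high)
(B) alone accounts for all the evidence.

B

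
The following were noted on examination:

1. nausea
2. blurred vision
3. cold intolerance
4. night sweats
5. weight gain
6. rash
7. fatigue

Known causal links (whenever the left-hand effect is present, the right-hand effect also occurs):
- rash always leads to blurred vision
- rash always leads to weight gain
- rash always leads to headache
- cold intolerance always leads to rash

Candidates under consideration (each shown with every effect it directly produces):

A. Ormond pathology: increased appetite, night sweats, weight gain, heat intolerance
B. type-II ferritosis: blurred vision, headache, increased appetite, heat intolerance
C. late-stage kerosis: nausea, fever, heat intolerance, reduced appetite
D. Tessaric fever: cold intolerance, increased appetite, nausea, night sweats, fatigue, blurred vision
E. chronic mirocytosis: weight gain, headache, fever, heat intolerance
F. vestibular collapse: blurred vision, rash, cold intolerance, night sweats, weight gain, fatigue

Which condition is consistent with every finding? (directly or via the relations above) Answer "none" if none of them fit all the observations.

Checking each candidate against the observations:
(A) Ormond pathology — fails on nausea, blurred vision, cold intolerance, rash, fatigue (predicts heat intolerance, not cold intolerance)
(B) type-II ferritosis — nausea NO; blurred vision yes; cold intolerance NO; night sweats NO; weight gain NO; rash NO; fatigue NO
(C) late-stage kerosis — fails on blurred vision, cold intolerance, night sweats, weight gain, rash, fatigue (predicts heat intolerance, not cold intolerance)
(D) Tessaric fever — nausea yes; blurred vision yes; cold intolerance yes; night sweats yes; weight gain yes (through cold intolerance → rash → weight gain); rash yes (through cold intolerance → rash); fatigue yes
(E) chronic mirocytosis — nausea NO; blurred vision NO; cold intolerance NO; night sweats NO; weight gain yes; rash NO; fatigue NO
(F) vestibular collapse — nausea NO; blurred vision yes; cold intolerance yes; night sweats yes; weight gain yes; rash yes; fatigue yes
(D) is the only candidate with no mismatches.

D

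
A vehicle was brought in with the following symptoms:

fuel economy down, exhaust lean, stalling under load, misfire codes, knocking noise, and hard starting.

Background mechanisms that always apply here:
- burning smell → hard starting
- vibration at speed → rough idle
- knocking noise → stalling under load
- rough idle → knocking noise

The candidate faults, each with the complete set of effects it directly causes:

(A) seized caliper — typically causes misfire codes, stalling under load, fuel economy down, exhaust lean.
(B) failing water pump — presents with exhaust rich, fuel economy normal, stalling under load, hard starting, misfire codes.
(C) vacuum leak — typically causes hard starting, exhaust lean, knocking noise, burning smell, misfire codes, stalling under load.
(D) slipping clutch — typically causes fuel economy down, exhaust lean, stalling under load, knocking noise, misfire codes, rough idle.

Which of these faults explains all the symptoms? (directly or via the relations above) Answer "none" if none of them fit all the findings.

For each candidate, compare predicted effects to what was observed:
(A) seized caliper — fuel economy down match; exhaust lean match; stalling under load match; misfire codes match; knocking noise miss; hard starting miss
(B) failing water pump — fails on fuel economy down, exhaust lean, knocking noise (predicts fuel economy normal, not fuel economy down; predicts exhaust rich, not exhaust lean)
(C) vacuum leak — fuel economy down miss; exhaust lean match; stalling under load match; misfire codes match; knocking noise match; hard starting match
(D) slipping clutch — fuel economy down match; exhaust lean match; stalling under load match; misfire codes match; knocking noise match; hard starting miss
Every candidate fails on at least one observation.

none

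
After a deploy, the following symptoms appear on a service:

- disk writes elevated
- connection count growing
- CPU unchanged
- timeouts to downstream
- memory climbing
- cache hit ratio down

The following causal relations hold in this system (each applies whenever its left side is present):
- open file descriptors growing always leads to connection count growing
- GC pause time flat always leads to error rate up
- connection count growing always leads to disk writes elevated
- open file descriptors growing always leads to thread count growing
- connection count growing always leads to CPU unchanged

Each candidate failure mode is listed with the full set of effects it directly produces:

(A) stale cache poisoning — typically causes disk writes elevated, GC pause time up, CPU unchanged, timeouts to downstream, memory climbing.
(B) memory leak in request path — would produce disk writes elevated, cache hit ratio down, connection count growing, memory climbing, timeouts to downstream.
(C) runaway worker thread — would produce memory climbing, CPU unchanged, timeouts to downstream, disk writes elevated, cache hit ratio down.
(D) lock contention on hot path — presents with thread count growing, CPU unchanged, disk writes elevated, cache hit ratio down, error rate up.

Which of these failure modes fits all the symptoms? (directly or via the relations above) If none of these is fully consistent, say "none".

Testing each hypothesis:
(A) stale cache poisoning — does not account for connection count growing, cache hit ratio down
(B) memory leak in request path — accounts for every observation (CPU unchanged by connection count growing → CPU unchanged)
(C) runaway worker thread — disk writes elevated +; connection count growing -; CPU unchanged +; timeouts to downstream +; memory climbing +; cache hit ratio down +
(D) lock contention on hot path — does not account for connection count growing, timeouts to downstream, memory climbing
(B) alone accounts for all the evidence.

B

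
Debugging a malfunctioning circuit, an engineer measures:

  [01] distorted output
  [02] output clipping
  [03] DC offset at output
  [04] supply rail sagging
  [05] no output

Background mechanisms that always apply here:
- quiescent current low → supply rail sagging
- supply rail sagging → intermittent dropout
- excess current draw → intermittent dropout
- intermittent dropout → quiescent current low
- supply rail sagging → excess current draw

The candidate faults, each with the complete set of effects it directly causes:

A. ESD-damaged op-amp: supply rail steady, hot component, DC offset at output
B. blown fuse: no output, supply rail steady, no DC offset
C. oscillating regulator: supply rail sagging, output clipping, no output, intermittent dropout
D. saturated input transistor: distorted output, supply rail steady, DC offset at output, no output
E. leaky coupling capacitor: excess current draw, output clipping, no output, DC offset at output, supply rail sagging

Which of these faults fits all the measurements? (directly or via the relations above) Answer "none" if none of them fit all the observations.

Per-candidate check:
(A) ESD-damaged op-amp — fails on distorted output, output clipping, supply rail sagging, no output (predicts supply rail steady, not supply rail sagging)
(B) blown fuse — fails on distorted output, output clipping, DC offset at output, supply rail sagging (predicts no DC offset, not DC offset at output; predicts supply rail steady, not supply rail sagging)
(C) oscillating regulator — does not account for distorted output, DC offset at output
(D) saturated input transistor — distorted output +; output clipping -; DC offset at output +; supply rail sagging -; no output +
(E) leaky coupling capacitor — distorted output -; output clipping +; DC offset at output +; supply rail sagging +; no output +
None of the listed candidates fits everything.

none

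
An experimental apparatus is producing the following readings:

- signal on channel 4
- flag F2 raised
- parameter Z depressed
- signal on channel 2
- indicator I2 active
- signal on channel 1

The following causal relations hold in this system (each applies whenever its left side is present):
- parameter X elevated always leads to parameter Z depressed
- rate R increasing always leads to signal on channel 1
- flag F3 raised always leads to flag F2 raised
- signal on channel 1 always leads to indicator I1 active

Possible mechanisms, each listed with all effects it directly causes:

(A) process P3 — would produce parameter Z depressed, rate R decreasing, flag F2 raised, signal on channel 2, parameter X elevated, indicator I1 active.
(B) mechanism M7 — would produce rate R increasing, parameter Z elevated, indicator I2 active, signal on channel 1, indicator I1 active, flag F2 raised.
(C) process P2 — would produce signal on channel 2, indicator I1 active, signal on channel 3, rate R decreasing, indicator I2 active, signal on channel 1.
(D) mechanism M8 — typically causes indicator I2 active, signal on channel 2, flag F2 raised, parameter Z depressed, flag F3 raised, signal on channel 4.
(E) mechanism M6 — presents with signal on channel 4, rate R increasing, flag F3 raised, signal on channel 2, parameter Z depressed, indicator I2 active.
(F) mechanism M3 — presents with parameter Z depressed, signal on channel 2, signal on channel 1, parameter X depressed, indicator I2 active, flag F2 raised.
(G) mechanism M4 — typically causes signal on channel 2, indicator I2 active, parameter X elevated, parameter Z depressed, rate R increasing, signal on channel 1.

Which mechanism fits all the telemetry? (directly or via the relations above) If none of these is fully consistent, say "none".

E

Checking each candidate against the observations:
(A) process P3 — does not account for signal on channel 4, indicator I2 active, signal on channel 1
(B) mechanism M7 — fails on signal on channel 4, parameter Z depressed, signal on channel 2 (predicts parameter Z elevated, not parameter Z depressed)
(C) process P2 — signal on channel 4 miss; flag F2 raised miss; parameter Z depressed miss; signal on channel 2 match; indicator I2 active match; signal on channel 1 match
(D) mechanism M8 — signal on channel 4 match; flag F2 raised match; parameter Z depressed match; signal on channel 2 match; indicator I2 active match; signal on channel 1 miss
(E) mechanism M6 — signal on channel 4 match; flag F2 raised match (through flag F3 raised → flag F2 raised); parameter Z depressed match; signal on channel 2 match; indicator I2 active match; signal on channel 1 match (through rate R increasing → signal on channel 1)
(F) mechanism M3 — signal on channel 4 miss; flag F2 raised match; parameter Z depressed match; signal on channel 2 match; indicator I2 active match; signal on channel 1 match
(G) mechanism M4 — signal on channel 4 miss; flag F2 raised miss; parameter Z depressed match; signal on channel 2 match; indicator I2 active match; signal on channel 1 match
(E) alone accounts for all the evidence.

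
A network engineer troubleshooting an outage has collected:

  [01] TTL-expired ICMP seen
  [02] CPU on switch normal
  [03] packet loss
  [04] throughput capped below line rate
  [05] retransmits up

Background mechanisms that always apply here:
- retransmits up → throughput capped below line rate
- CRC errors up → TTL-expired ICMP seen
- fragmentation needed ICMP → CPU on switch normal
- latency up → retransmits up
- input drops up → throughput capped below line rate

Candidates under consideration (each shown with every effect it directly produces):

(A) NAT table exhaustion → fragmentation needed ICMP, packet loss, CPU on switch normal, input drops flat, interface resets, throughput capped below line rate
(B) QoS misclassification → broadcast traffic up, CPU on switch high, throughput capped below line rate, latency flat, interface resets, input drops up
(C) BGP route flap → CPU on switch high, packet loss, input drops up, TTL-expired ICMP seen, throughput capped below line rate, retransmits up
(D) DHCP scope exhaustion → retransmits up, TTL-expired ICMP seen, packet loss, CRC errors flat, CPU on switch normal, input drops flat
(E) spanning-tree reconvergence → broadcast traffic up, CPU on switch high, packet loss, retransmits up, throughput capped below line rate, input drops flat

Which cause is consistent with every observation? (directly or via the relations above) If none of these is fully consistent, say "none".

For each candidate, compare predicted effects to what was observed:
(A) NAT table exhaustion — does not account for TTL-expired ICMP seen, retransmits up
(B) QoS misclassification — TTL-expired ICMP seen ✗; CPU on switch normal ✗; packet loss ✗; throughput capped below line rate ✓; retransmits up ✗
(C) BGP route flap — fails on CPU on switch normal (predicts CPU on switch high, not CPU on switch normal)
(D) DHCP scope exhaustion — accounts for every observation (throughput capped below line rate via retransmits up → throughput capped below line rate)
(E) spanning-tree reconvergence — fails on TTL-expired ICMP seen, CPU on switch normal (predicts CPU on switch high, not CPU on switch normal)
(D) alone accounts for all the evidence.

D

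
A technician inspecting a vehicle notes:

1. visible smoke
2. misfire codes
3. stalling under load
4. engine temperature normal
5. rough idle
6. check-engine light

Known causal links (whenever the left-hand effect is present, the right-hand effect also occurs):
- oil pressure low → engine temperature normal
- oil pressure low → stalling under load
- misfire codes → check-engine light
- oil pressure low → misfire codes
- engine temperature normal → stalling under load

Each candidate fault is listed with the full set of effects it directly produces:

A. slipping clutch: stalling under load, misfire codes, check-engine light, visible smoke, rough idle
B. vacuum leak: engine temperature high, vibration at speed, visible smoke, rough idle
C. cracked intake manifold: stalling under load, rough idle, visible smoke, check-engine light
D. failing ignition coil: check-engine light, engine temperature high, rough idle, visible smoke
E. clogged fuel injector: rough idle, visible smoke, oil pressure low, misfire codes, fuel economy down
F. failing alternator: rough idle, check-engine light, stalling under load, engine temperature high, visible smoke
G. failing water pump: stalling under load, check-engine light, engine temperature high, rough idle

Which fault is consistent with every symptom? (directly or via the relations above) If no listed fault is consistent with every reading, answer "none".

E

Per-candidate check:
(A) slipping clutch — does not account for engine temperature normal
(B) vacuum leak — fails on misfire codes, stalling under load, engine temperature normal, check-engine light (predicts engine temperature high, not engine temperature normal)
(C) cracked intake manifold — visible smoke match; misfire codes miss; stalling under load match; engine temperature normal miss; rough idle match; check-engine light match
(D) failing ignition coil — visible smoke match; misfire codes miss; stalling under load miss; engine temperature normal miss; rough idle match; check-engine light match
(E) clogged fuel injector — accounts for every observation (stalling under load through oil pressure low → stalling under load)
(F) failing alternator — visible smoke match; misfire codes miss; stalling under load match; engine temperature normal miss; rough idle match; check-engine light match
(G) failing water pump — visible smoke miss; misfire codes miss; stalling under load match; engine temperature normal miss; rough idle match; check-engine light match
(E) alone accounts for all the evidence.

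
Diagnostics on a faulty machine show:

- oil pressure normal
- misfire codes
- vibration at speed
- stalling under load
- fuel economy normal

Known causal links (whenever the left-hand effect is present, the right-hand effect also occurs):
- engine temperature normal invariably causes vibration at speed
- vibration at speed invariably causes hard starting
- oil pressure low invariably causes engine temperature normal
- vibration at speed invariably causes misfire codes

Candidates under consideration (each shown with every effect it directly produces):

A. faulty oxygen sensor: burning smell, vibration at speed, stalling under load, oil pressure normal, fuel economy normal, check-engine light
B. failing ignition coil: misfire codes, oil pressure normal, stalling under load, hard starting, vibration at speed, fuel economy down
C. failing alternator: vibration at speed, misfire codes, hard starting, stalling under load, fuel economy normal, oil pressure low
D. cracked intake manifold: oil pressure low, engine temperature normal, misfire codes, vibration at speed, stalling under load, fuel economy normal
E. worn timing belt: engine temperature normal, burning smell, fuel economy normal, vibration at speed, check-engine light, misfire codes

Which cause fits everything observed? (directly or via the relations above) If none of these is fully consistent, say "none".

Checking each candidate against the observations:
(A) faulty oxygen sensor — accounts for every observation (misfire codes via vibration at speed → misfire codes)
(B) failing ignition coil — fails on fuel economy normal (predicts fuel economy down, not fuel economy normal)
(C) failing alternator — oil pressure normal -; misfire codes +; vibration at speed +; stalling under load +; fuel economy normal +
(D) cracked intake manifold — fails on oil pressure normal (predicts oil pressure low, not oil pressure normal)
(E) worn timing belt — oil pressure normal -; misfire codes +; vibration at speed +; stalling under load -; fuel economy normal +
(A) alone accounts for all the evidence.

A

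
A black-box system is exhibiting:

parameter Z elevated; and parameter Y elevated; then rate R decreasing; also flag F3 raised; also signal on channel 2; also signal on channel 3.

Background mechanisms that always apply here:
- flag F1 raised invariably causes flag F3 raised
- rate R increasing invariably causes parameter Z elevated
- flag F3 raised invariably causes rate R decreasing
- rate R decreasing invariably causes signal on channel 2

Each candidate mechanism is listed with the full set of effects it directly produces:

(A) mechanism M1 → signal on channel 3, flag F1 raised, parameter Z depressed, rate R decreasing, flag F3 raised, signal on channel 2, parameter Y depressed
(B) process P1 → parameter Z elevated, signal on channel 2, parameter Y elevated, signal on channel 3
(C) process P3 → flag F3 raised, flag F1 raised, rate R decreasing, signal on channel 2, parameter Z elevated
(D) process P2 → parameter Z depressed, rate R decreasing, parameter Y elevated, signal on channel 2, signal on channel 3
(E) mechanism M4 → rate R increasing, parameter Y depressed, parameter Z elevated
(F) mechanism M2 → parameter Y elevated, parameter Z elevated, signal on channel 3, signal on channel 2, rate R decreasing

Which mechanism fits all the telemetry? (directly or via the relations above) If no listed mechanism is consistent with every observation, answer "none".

For each candidate, compare predicted effects to what was observed:
(A) mechanism M1 — fails on parameter Z elevated, parameter Y elevated (predicts parameter Z depressed, not parameter Z elevated; predicts parameter Y depressed, not parameter Y elevated)
(B) process P1 — parameter Z elevated yes; parameter Y elevated yes; rate R decreasing NO; flag F3 raised NO; signal on channel 2 yes; signal on channel 3 yes
(C) process P3 — parameter Z elevated yes; parameter Y elevated NO; rate R decreasing yes; flag F3 raised yes; signal on channel 2 yes; signal on channel 3 NO
(D) process P2 — fails on parameter Z elevated, flag F3 raised (predicts parameter Z depressed, not parameter Z elevated)
(E) mechanism M4 — parameter Z elevated yes; parameter Y elevated NO; rate R decreasing NO; flag F3 raised NO; signal on channel 2 NO; signal on channel 3 NO
(F) mechanism M2 — parameter Z elevated yes; parameter Y elevated yes; rate R decreasing yes; flag F3 raised NO; signal on channel 2 yes; signal on channel 3 yes
None of the listed candidates fits everything.

none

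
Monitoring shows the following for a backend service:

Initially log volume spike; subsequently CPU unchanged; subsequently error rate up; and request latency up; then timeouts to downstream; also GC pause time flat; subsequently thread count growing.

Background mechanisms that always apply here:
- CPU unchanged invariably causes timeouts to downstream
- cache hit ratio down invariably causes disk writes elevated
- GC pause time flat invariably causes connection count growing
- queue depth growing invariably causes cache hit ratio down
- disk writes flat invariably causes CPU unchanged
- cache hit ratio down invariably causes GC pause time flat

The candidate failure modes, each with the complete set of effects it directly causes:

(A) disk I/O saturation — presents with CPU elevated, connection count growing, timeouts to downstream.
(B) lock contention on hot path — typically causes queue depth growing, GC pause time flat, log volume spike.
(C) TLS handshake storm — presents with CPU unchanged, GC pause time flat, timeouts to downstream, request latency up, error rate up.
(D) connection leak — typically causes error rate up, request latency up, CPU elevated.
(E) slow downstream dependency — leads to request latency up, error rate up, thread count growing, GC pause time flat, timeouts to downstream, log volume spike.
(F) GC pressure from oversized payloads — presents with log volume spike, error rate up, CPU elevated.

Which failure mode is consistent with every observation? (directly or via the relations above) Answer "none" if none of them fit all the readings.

none

Testing each hypothesis:
(A) disk I/O saturation — log volume spike ✗; CPU unchanged ✗; error rate up ✗; request latency up ✗; timeouts to downstream ✓; GC pause time flat ✗; thread count growing ✗
(B) lock contention on hot path — does not account for CPU unchanged, error rate up, request latency up, timeouts to downstream, thread count growing
(C) TLS handshake storm — log volume spike ✗; CPU unchanged ✓; error rate up ✓; request latency up ✓; timeouts to downstream ✓; GC pause time flat ✓; thread count growing ✗
(D) connection leak — fails on log volume spike, CPU unchanged, timeouts to downstream, GC pause time flat, thread count growing (predicts CPU elevated, not CPU unchanged)
(E) slow downstream dependency — log volume spike ✓; CPU unchanged ✗; error rate up ✓; request latency up ✓; timeouts to downstream ✓; GC pause time flat ✓; thread count growing ✓
(F) GC pressure from oversized payloads — fails on CPU unchanged, request latency up, timeouts to downstream, GC pause time flat, thread count growing (predicts CPU elevated, not CPU unchanged)
None of the listed candidates fits everything.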